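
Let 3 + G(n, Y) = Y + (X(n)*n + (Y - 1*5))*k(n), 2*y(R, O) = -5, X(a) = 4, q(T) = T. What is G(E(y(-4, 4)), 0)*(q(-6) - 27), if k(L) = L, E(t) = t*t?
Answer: -4026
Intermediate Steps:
y(R, O) = -5/2 (y(R, O) = (1/2)*(-5) = -5/2)
E(t) = t**2
G(n, Y) = -3 + Y + n*(-5 + Y + 4*n) (G(n, Y) = -3 + (Y + (4*n + (Y - 1*5))*n) = -3 + (Y + (4*n + (Y - 5))*n) = -3 + (Y + (4*n + (-5 + Y))*n) = -3 + (Y + (-5 + Y + 4*n)*n) = -3 + (Y + n*(-5 + Y + 4*n)) = -3 + Y + n*(-5 + Y + 4*n))
G(E(y(-4, 4)), 0)*(q(-6) - 27) = (-3 + 0 - 5*(-5/2)**2 + 4*((-5/2)**2)**2 + 0*(-5/2)**2)*(-6 - 27) = (-3 + 0 - 5*25/4 + 4*(25/4)**2 + 0*(25/4))*(-33) = (-3 + 0 - 125/4 + 4*(625/16) + 0)*(-33) = (-3 + 0 - 125/4 + 625/4 + 0)*(-33) = 122*(-33) = -4026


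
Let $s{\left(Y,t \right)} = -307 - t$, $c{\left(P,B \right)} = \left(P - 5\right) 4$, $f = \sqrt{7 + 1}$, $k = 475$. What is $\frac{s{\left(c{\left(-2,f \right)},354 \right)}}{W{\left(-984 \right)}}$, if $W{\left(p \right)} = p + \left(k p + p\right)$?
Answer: $\frac{661}{469368} \approx 0.0014083$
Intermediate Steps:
$f = 2 \sqrt{2}$ ($f = \sqrt{8} = 2 \sqrt{2} \approx 2.8284$)
$c{\left(P,B \right)} = -20 + 4 P$ ($c{\left(P,B \right)} = \left(-5 + P\right) 4 = -20 + 4 P$)
$W{\left(p \right)} = 477 p$ ($W{\left(p \right)} = p + \left(475 p + p\right) = p + 476 p = 477 p$)
$\frac{s{\left(c{\left(-2,f \right)},354 \right)}}{W{\left(-984 \right)}} = \frac{-307 - 354}{477 \left(-984\right)} = \frac{-307 - 354}{-469368} = \left(-661\right) \left(- \frac{1}{469368}\right) = \frac{661}{469368}$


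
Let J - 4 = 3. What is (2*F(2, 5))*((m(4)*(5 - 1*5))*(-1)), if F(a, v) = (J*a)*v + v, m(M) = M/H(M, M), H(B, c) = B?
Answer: 0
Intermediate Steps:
J = 7 (J = 4 + 3 = 7)
m(M) = 1 (m(M) = M/M = 1)
F(a, v) = v + 7*a*v (F(a, v) = (7*a)*v + v = 7*a*v + v = v + 7*a*v)
(2*F(2, 5))*((m(4)*(5 - 1*5))*(-1)) = (2*(5*(1 + 7*2)))*((1*(5 - 1*5))*(-1)) = (2*(5*(1 + 14)))*((1*(5 - 5))*(-1)) = (2*(5*15))*((1*0)*(-1)) = (2*75)*(0*(-1)) = 150*0 = 0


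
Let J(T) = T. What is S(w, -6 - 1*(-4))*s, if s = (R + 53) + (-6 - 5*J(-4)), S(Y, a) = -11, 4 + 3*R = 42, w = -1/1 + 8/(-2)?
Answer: -2629/3 ≈ -876.33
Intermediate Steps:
w = -5 (w = -1*1 + 8*(-1/2) = -1 - 4 = -5)
R = 38/3 (R = -4/3 + (1/3)*42 = -4/3 + 14 = 38/3 ≈ 12.667)
s = 239/3 (s = (38/3 + 53) + (-6 - 5*(-4)) = 197/3 + (-6 + 20) = 197/3 + 14 = 239/3 ≈ 79.667)
S(w, -6 - 1*(-4))*s = -11*239/3 = -2629/3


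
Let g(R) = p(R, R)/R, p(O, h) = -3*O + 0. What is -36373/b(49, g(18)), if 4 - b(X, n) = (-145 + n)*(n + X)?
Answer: -36373/6812 ≈ -5.3395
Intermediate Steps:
p(O, h) = -3*O
g(R) = -3 (g(R) = (-3*R)/R = -3)
b(X, n) = 4 - (-145 + n)*(X + n) (b(X, n) = 4 - (-145 + n)*(n + X) = 4 - (-145 + n)*(X + n))
-36373/b(49, g(18)) = -36373/(4 - 1*(-3)² + 145*49 + 145*(-3) - 1*49*(-3)) = -36373/(4 - 1*9 + 7105 - 435 + 147) = -36373/(4 - 9 + 7105 - 435 + 147) = -36373/6812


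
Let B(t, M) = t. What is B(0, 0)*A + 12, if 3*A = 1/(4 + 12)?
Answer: 12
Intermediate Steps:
A = 1/48 (A = 1/(3*(4 + 12)) = (⅓)/16 = (⅓)*(1/16) = 1/48 ≈ 0.020833)
B(0, 0)*A + 12 = 0*(1/48) + 12 = 0 + 12 = 12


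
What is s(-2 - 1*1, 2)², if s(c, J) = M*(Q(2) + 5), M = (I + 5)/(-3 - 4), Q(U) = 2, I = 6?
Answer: 121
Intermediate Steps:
M = -11/7 (M = (6 + 5)/(-3 - 4) = 11/(-7) = 11*(-⅐) = -11/7 ≈ -1.5714)
s(c, J) = -11 (s(c, J) = -11*(2 + 5)/7 = -11/7*7 = -11)
s(-2 - 1*1, 2)² = (-11)² = 121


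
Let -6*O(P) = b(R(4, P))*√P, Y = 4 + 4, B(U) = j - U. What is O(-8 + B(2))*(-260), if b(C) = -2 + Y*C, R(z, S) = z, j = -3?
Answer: 1300*I*√13 ≈ 4687.2*I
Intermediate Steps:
B(U) = -3 - U
Y = 8
b(C) = -2 + 8*C
O(P) = -5*√P (O(P) = -(-2 + 8*4)*√P/6 = -(-2 + 32)*√P/6 = -5*√P)
O(-8 + B(2))*(-260) = -5*√(-8 + (-3 - 1*2))*(-260) = -5*√(-8 + (-3 - 2))*(-260) = -5*√(-8 - 5)*(-260) = -5*I*√13*(-260) = 1300*I*√13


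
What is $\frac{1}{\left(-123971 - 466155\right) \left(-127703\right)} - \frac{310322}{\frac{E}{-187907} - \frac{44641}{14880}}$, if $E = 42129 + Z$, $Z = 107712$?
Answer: $\frac{65388941166923939182265027}{800180899202120109926} \approx 81718.0$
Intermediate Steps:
$E = 149841$ ($E = 42129 + 107712 = 149841$)
$\frac{1}{\left(-123971 - 466155\right) \left(-127703\right)} - \frac{310322}{\frac{E}{-187907} - \frac{44641}{14880}} = \frac{1}{\left(-123971 - 466155\right) \left(-127703\right)} - \frac{310322}{\frac{149841}{-187907} - \frac{44641}{14880}} = \frac{1}{-590126} \left(- \frac{1}{127703}\right) - \frac{310322}{149841 \left(- \frac{1}{187907}\right) - \frac{44641}{14880}} = \left(- \frac{1}{590126}\right) \left(- \frac{1}{127703}\right) - \frac{310322}{- \frac{149841}{187907} - \frac{44641}{14880}} = \frac{1}{75360860578} - \frac{310322}{- \frac{10617990467}{2796056160}} = \frac{1}{75360860578} - - \frac{867677739683520}{10617990467} = \frac{1}{75360860578} + \frac{867677739683520}{10617990467} = \frac{65388941166923939182265027}{800180899202120109926}$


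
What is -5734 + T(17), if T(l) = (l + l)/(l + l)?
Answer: -5733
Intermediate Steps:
T(l) = 1 (T(l) = (2*l)/((2*l)) = (2*l)*(1/(2*l)) = 1)
-5734 + T(17) = -5734 + 1 = -5733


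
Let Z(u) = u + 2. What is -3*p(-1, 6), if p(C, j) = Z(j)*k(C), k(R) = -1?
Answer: 24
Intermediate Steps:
Z(u) = 2 + u
p(C, j) = -2 - j (p(C, j) = (2 + j)*(-1) = -2 - j)
-3*p(-1, 6) = -3*(-2 - 1*6) = -3*(-2 - 6) = -3*(-8) = 24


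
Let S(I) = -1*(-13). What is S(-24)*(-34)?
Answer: -442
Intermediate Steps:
S(I) = 13
S(-24)*(-34) = 13*(-34) = -442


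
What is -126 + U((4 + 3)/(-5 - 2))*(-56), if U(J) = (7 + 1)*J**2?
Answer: -574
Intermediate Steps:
U(J) = 8*J**2
-126 + U((4 + 3)/(-5 - 2))*(-56) = -126 + (8*((4 + 3)/(-5 - 2))**2)*(-56) = -126 + (8*(7/(-7))**2)*(-56) = -126 + (8*(7*(-1/7))**2)*(-56) = -126 + (8*(-1)**2)*(-56) = -126 + (8*1)*(-56) = -126 + 8*(-56) = -126 - 448 = -574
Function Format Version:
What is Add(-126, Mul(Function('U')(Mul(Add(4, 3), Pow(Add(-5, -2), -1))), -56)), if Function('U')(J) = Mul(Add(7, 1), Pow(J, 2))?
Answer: -574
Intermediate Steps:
Function('U')(J) = Mul(8, Pow(J, 2))
Add(-126, Mul(Function('U')(Mul(Add(4, 3), Pow(Add(-5, -2), -1))), -56)) = Add(-126, Mul(Mul(8, Pow(Mul(Add(4, 3), Pow(Add(-5, -2), -1)), 2)), -56)) = Add(-126, Mul(Mul(8, Pow(Mul(7, Pow(-7, -1)), 2)), -56)) = Add(-126, Mul(Mul(8, Pow(Mul(7, Rational(-1, 7)), 2)), -56)) = Add(-126, Mul(Mul(8, Pow(-1, 2)), -56)) = Add(-126, Mul(Mul(8, 1), -56)) = Add(-126, Mul(8, -56)) = Add(-126, -448) = -574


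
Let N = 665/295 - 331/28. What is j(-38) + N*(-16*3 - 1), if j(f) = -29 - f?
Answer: 112759/236 ≈ 477.79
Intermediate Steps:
N = -15805/1652 (N = 665*(1/295) - 331*1/28 = 133/59 - 331/28 = -15805/1652 ≈ -9.5672)
j(-38) + N*(-16*3 - 1) = (-29 - 1*(-38)) - 15805*(-16*3 - 1)/1652 = (-29 + 38) - 15805*(-48 - 1)/1652 = 9 - 15805/1652*(-49) = 9 + 110635/236 = 112759/236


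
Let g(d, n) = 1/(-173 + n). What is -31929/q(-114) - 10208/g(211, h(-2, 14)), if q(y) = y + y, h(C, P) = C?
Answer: 135777043/76 ≈ 1.7865e+6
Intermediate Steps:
q(y) = 2*y
-31929/q(-114) - 10208/g(211, h(-2, 14)) = -31929/(2*(-114)) - 10208/(1/(-173 - 2)) = -31929/(-228) - 10208/(1/(-175)) = -31929*(-1/228) - 10208/(-1/175) = 10643/76 - 10208*(-175) = 10643/76 + 1786400 = 135777043/76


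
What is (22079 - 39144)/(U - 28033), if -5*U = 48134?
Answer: 85325/188299 ≈ 0.45314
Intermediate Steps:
U = -48134/5 (U = -⅕*48134 = -48134/5 ≈ -9626.8)
(22079 - 39144)/(U - 28033) = (22079 - 39144)/(-48134/5 - 28033) = -17065/(-188299/5) = -17065*(-5/188299) = 85325/188299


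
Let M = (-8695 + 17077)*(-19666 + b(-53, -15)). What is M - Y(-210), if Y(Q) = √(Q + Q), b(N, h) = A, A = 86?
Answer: -164119560 - 2*I*√105 ≈ -1.6412e+8 - 20.494*I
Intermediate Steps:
b(N, h) = 86
Y(Q) = √2*√Q (Y(Q) = √(2*Q) = √2*√Q)
M = -164119560 (M = (-8695 + 17077)*(-19666 + 86) = 8382*(-19580) = -164119560)
M - Y(-210) = -164119560 - √2*√(-210) = -164119560 - √2*I*√210 = -164119560 - 2*I*√105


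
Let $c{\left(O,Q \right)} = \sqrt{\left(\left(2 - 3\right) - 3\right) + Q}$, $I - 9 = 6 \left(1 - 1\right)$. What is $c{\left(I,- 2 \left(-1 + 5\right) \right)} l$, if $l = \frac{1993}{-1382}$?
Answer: $- \frac{1993 i \sqrt{3}}{691} \approx - 4.9956 i$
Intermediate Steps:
$I = 9$ ($I = 9 + 6 \left(1 - 1\right) = 9 + 6 \cdot 0 = 9 + 0 = 9$)
$l = - \frac{1993}{1382}$ ($l = 1993 \left(- \frac{1}{1382}\right) = - \frac{1993}{1382} \approx -1.4421$)
$c{\left(O,Q \right)} = \sqrt{-4 + Q}$ ($c{\left(O,Q \right)} = \sqrt{\left(-1 - 3\right) + Q} = \sqrt{-4 + Q}$)
$c{\left(I,- 2 \left(-1 + 5\right) \right)} l = \sqrt{-4 - 2 \left(-1 + 5\right)} \left(- \frac{1993}{1382}\right) = \sqrt{-4 - 8} \left(- \frac{1993}{1382}\right) = \sqrt{-12} \left(- \frac{1993}{1382}\right) = 2 i \sqrt{3} \left(- \frac{1993}{1382}\right) = - \frac{1993 i \sqrt{3}}{691}$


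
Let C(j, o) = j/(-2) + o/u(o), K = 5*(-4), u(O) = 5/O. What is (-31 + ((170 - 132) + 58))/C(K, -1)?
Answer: 325/51 ≈ 6.3726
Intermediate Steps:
K = -20
C(j, o) = -j/2 + o²/5 (C(j, o) = j/(-2) + o/((5/o)) = j*(-½) + o*(o/5) = -j/2 + o²/5)
(-31 + ((170 - 132) + 58))/C(K, -1) = (-31 + ((170 - 132) + 58))/(-½*(-20) + (⅕)*(-1)²) = (-31 + (38 + 58))/(10 + (⅕)*1) = (-31 + 96)/(10 + ⅕) = 65/(51/5) = 65*(5/51) = 325/51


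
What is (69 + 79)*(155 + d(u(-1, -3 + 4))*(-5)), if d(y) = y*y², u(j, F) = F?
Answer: 22200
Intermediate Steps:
d(y) = y³
(69 + 79)*(155 + d(u(-1, -3 + 4))*(-5)) = (69 + 79)*(155 + (-3 + 4)³*(-5)) = 148*(155 + 1³*(-5)) = 148*(155 + 1*(-5)) = 148*(155 - 5) = 148*150 = 22200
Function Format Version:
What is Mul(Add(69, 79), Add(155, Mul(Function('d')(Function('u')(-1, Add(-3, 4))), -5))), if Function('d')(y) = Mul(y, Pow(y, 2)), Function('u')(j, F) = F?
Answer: 22200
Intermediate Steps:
Function('d')(y) = Pow(y, 3)
Mul(Add(69, 79), Add(155, Mul(Function('d')(Function('u')(-1, Add(-3, 4))), -5))) = Mul(Add(69, 79), Add(155, Mul(Pow(Add(-3, 4), 3), -5))) = Mul(148, Add(155, Mul(Pow(1, 3), -5))) = Mul(148, Add(155, Mul(1, -5))) = Mul(148, Add(155, -5)) = Mul(148, 150) = 22200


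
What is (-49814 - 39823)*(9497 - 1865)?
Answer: -684109584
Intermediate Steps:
(-49814 - 39823)*(9497 - 1865) = -89637*7632 = -684109584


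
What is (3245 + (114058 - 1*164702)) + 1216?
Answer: -46183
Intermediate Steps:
(3245 + (114058 - 1*164702)) + 1216 = (3245 + (114058 - 164702)) + 1216 = (3245 - 50644) + 1216 = -47399 + 1216 = -46183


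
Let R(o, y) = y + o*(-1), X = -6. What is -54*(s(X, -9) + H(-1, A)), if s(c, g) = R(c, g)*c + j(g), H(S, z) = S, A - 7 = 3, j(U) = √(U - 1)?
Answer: -918 - 54*I*√10 ≈ -918.0 - 170.76*I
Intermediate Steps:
j(U) = √(-1 + U)
A = 10 (A = 7 + 3 = 10)
R(o, y) = y - o
s(c, g) = √(-1 + g) + c*(g - c) (s(c, g) = (g - c)*c + √(-1 + g) = c*(g - c) + √(-1 + g) = √(-1 + g) + c*(g - c))
-54*(s(X, -9) + H(-1, A)) = -54*((√(-1 - 9) - 1*(-6)*(-6 - 1*(-9))) - 1) = -54*((√(-10) - 1*(-6)*(-6 + 9)) - 1) = -54*((I*√10 - 1*(-6)*3) - 1) = -54*((I*√10 + 18) - 1) = -54*((18 + I*√10) - 1) = -54*(17 + I*√10) = -918 - 54*I*√10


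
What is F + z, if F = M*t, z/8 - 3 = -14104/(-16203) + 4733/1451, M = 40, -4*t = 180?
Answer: -40977512504/23510553 ≈ -1742.9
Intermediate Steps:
t = -45 (t = -1/4*180 = -45)
z = 1341482896/23510553 (z = 24 + 8*(-14104/(-16203) + 4733/1451) = 24 + 8*(-14104*(-1/16203) + 4733*(1/1451)) = 24 + 8*(14104/16203 + 4733/1451) = 24 + 8*(97153703/23510553) = 24 + 777229624/23510553 = 1341482896/23510553 ≈ 57.059)
F = -1800 (F = 40*(-45) = -1800)
F + z = -1800 + 1341482896/23510553 = -40977512504/23510553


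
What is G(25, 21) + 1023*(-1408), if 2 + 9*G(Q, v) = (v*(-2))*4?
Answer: -12963626/9 ≈ -1.4404e+6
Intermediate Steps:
G(Q, v) = -2/9 - 8*v/9 (G(Q, v) = -2/9 + ((v*(-2))*4)/9 = -2/9 + (-2*v*4)/9 = -2/9 + (-8*v)/9 = -2/9 - 8*v/9)
G(25, 21) + 1023*(-1408) = (-2/9 - 8/9*21) + 1023*(-1408) = (-2/9 - 56/3) - 1440384 = -170/9 - 1440384 = -12963626/9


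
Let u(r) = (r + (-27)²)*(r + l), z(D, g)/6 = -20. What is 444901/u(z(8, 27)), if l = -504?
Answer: -444901/380016 ≈ -1.1707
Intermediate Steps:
z(D, g) = -120 (z(D, g) = 6*(-20) = -120)
u(r) = (-504 + r)*(729 + r) (u(r) = (r + (-27)²)*(r - 504) = (r + 729)*(-504 + r) = (729 + r)*(-504 + r) = (-504 + r)*(729 + r))
444901/u(z(8, 27)) = 444901/(-367416 + (-120)² + 225*(-120)) = 444901/(-367416 + 14400 - 27000) = 444901/(-380016) = 444901*(-1/380016) = -444901/380016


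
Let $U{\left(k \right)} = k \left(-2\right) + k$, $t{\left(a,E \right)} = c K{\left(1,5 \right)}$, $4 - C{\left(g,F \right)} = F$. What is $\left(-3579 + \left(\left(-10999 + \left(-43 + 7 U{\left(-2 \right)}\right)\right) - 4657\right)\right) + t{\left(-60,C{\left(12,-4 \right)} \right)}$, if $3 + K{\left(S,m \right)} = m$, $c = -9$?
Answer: $-19282$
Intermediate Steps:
$K{\left(S,m \right)} = -3 + m$
$C{\left(g,F \right)} = 4 - F$
$t{\left(a,E \right)} = -18$ ($t{\left(a,E \right)} = - 9 \left(-3 + 5\right) = \left(-9\right) 2 = -18$)
$U{\left(k \right)} = - k$ ($U{\left(k \right)} = - 2 k + k = - k$)
$\left(-3579 + \left(\left(-10999 + \left(-43 + 7 U{\left(-2 \right)}\right)\right) - 4657\right)\right) + t{\left(-60,C{\left(12,-4 \right)} \right)} = \left(-3579 - \left(15699 - \left(-7\right) \left(-2\right)\right)\right) - 18 = \left(-3579 + \left(\left(-10999 + \left(-43 + 7 \cdot 2\right)\right) - 4657\right)\right) - 18 = \left(-3579 + \left(\left(-10999 + \left(-43 + 14\right)\right) - 4657\right)\right) - 18 = \left(-3579 - 15685\right) - 18 = -19264 - 18 = -19282$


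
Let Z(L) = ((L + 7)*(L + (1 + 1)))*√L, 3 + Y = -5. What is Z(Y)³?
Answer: -3456*I*√2 ≈ -4887.5*I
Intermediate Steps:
Y = -8 (Y = -3 - 5 = -8)
Z(L) = √L*(2 + L)*(7 + L) (Z(L) = ((7 + L)*(L + 2))*√L = ((7 + L)*(2 + L))*√L = ((2 + L)*(7 + L))*√L = √L*(2 + L)*(7 + L))
Z(Y)³ = (√(-8)*(14 + (-8)² + 9*(-8)))³ = ((2*I*√2)*(14 + 64 - 72))³ = ((2*I*√2)*6)³ = (12*I*√2)³ = -3456*I*√2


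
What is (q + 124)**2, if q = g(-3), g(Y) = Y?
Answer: 14641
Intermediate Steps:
q = -3
(q + 124)**2 = (-3 + 124)**2 = 121**2 = 14641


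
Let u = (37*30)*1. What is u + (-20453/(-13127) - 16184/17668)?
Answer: 9199600507/8283137 ≈ 1110.6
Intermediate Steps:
u = 1110 (u = 1110*1 = 1110)
u + (-20453/(-13127) - 16184/17668) = 1110 + (-20453/(-13127) - 16184/17668) = 1110 + (-20453*(-1/13127) - 16184*1/17668) = 1110 + (20453/13127 - 578/631) = 1110 + 5318437/8283137 = 9199600507/8283137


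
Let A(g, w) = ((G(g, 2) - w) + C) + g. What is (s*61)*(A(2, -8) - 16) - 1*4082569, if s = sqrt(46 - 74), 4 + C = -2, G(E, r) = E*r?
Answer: -4082569 - 976*I*sqrt(7) ≈ -4.0826e+6 - 2582.3*I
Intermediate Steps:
C = -6 (C = -4 - 2 = -6)
s = 2*I*sqrt(7) (s = sqrt(-28) = 2*I*sqrt(7) ≈ 5.2915*I)
A(g, w) = -6 - w + 3*g (A(g, w) = ((g*2 - w) - 6) + g = ((2*g - w) - 6) + g = ((-w + 2*g) - 6) + g = (-6 - w + 2*g) + g = -6 - w + 3*g)
(s*61)*(A(2, -8) - 16) - 1*4082569 = ((2*I*sqrt(7))*61)*((-6 - 1*(-8) + 3*2) - 16) - 1*4082569 = (122*I*sqrt(7))*((-6 + 8 + 6) - 16) - 4082569 = (122*I*sqrt(7))*(8 - 16) - 4082569 = (122*I*sqrt(7))*(-8) - 4082569 = -976*I*sqrt(7) - 4082569 = -4082569 - 976*I*sqrt(7)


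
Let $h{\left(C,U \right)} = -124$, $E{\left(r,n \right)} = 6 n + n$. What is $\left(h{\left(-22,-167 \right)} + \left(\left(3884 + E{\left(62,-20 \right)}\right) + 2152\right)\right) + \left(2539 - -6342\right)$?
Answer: $14653$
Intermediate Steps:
$E{\left(r,n \right)} = 7 n$
$\left(h{\left(-22,-167 \right)} + \left(\left(3884 + E{\left(62,-20 \right)}\right) + 2152\right)\right) + \left(2539 - -6342\right) = \left(-124 + \left(\left(3884 + 7 \left(-20\right)\right) + 2152\right)\right) + \left(2539 - -6342\right) = \left(-124 + \left(\left(3884 - 140\right) + 2152\right)\right) + \left(2539 + 6342\right) = \left(-124 + \left(3744 + 2152\right)\right) + 8881 = \left(-124 + 5896\right) + 8881 = 5772 + 8881 = 14653$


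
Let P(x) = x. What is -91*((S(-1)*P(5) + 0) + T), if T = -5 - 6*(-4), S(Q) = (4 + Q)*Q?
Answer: -364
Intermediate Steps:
S(Q) = Q*(4 + Q)
T = 19 (T = -5 + 24 = 19)
-91*((S(-1)*P(5) + 0) + T) = -91*((-(4 - 1)*5 + 0) + 19) = -91*((-1*3*5 + 0) + 19) = -91*((-3*5 + 0) + 19) = -91*((-15 + 0) + 19) = -91*(-15 + 19) = -91*4 = -364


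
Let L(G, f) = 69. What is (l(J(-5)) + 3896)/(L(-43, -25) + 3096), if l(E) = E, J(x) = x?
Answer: 1297/1055 ≈ 1.2294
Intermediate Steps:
(l(J(-5)) + 3896)/(L(-43, -25) + 3096) = (-5 + 3896)/(69 + 3096) = 3891/3165 = 3891*(1/3165) = 1297/1055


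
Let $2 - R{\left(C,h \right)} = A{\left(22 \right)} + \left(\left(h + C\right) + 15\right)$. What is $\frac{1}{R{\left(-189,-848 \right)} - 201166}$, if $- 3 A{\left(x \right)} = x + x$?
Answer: $- \frac{3}{600382} \approx -4.9968 \cdot 10^{-6}$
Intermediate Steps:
$A{\left(x \right)} = - \frac{2 x}{3}$ ($A{\left(x \right)} = - \frac{x + x}{3} = - \frac{2 x}{3}$)
$R{\left(C,h \right)} = \frac{5}{3} - C - h$ ($R{\left(C,h \right)} = 2 - \left(\left(- \frac{2}{3}\right) 22 + \left(\left(h + C\right) + 15\right)\right) = 2 - \left(- \frac{44}{3} + \left(\left(C + h\right) + 15\right)\right) = 2 - \left(- \frac{44}{3} + \left(15 + C + h\right)\right) = 2 - \left(\frac{1}{3} + C + h\right) = \frac{5}{3} - C - h$)
$\frac{1}{R{\left(-189,-848 \right)} - 201166} = \frac{1}{\left(\frac{5}{3} - -189 - -848\right) - 201166} = \frac{1}{\left(\frac{5}{3} + 189 + 848\right) - 201166} = \frac{1}{\frac{3116}{3} - 201166} = \frac{1}{- \frac{600382}{3}} = - \frac{3}{600382}$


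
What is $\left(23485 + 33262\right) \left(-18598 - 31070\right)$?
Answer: $-2818509996$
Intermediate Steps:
$\left(23485 + 33262\right) \left(-18598 - 31070\right) = 56747 \left(-49668\right) = -2818509996$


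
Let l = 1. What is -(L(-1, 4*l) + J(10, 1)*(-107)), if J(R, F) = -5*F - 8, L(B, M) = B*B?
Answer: -1392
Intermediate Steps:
L(B, M) = B²
J(R, F) = -8 - 5*F
-(L(-1, 4*l) + J(10, 1)*(-107)) = -((-1)² + (-8 - 5*1)*(-107)) = -(1 + (-8 - 5)*(-107)) = -(1 - 13*(-107)) = -(1 + 1391) = -1*1392 = -1392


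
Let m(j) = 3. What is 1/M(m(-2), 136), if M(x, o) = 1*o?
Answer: 1/136 ≈ 0.0073529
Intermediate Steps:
M(x, o) = o
1/M(m(-2), 136) = 1/136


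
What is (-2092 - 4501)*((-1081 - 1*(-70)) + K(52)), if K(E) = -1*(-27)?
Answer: 6487512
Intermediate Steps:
K(E) = 27
(-2092 - 4501)*((-1081 - 1*(-70)) + K(52)) = (-2092 - 4501)*((-1081 - 1*(-70)) + 27) = -6593*((-1081 + 70) + 27) = -6593*(-1011 + 27) = -6593*(-984) = 6487512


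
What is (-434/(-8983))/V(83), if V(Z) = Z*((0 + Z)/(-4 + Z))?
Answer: 34286/61883887 ≈ 0.00055404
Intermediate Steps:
V(Z) = Z²/(-4 + Z) (V(Z) = Z*(Z/(-4 + Z)) = Z²/(-4 + Z))
(-434/(-8983))/V(83) = (-434/(-8983))/((83²/(-4 + 83))) = (-434*(-1/8983))/((6889/79)) = 434/(8983*((6889*(1/79)))) = 434/(8983*(6889/79)) = (434/8983)*(79/6889) = 34286/61883887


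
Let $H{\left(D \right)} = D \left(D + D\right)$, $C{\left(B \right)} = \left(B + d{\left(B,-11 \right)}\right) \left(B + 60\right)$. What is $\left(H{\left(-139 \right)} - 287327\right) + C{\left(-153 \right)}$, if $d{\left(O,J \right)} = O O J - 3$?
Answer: $23713230$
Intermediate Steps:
$d{\left(O,J \right)} = -3 + J O^{2}$ ($d{\left(O,J \right)} = O^{2} J - 3 = J O^{2} - 3 = -3 + J O^{2}$)
$C{\left(B \right)} = \left(60 + B\right) \left(-3 + B - 11 B^{2}\right)$ ($C{\left(B \right)} = \left(B - \left(3 + 11 B^{2}\right)\right) \left(B + 60\right) = \left(-3 + B - 11 B^{2}\right) \left(60 + B\right) = \left(60 + B\right) \left(-3 + B - 11 B^{2}\right)$)
$H{\left(D \right)} = 2 D^{2}$ ($H{\left(D \right)} = D 2 D = 2 D^{2}$)
$\left(H{\left(-139 \right)} - 287327\right) + C{\left(-153 \right)} = \left(2 \left(-139\right)^{2} - 287327\right) - \left(8901 - 39397347 + 15426531\right) = \left(2 \cdot 19321 - 287327\right) - -23961915 = \left(38642 - 287327\right) - -23961915 = -248685 + 23961915 = 23713230$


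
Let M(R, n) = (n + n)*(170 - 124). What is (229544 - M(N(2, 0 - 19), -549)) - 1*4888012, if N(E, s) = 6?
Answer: -4607960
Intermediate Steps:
M(R, n) = 92*n (M(R, n) = (2*n)*46 = 92*n)
(229544 - M(N(2, 0 - 19), -549)) - 1*4888012 = (229544 - 92*(-549)) - 1*4888012 = (229544 - 1*(-50508)) - 4888012 = (229544 + 50508) - 4888012 = 280052 - 4888012 = -4607960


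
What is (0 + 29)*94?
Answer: 2726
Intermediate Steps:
(0 + 29)*94 = 29*94 = 2726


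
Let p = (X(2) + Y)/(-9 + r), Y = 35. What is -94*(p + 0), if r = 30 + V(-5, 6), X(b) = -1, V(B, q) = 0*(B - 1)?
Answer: -3196/21 ≈ -152.19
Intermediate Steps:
V(B, q) = 0 (V(B, q) = 0*(-1 + B) = 0)
r = 30 (r = 30 + 0 = 30)
p = 34/21 (p = (-1 + 35)/(-9 + 30) = 34/21 ≈ 1.6190)
-94*(p + 0) = -94*(34/21 + 0) = -94*34/21 = -3196/21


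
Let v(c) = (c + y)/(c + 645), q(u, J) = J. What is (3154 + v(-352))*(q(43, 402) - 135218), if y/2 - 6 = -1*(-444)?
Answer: -124660310720/293 ≈ -4.2546e+8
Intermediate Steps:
y = 900 (y = 12 + 2*(-1*(-444)) = 12 + 2*444 = 12 + 888 = 900)
v(c) = (900 + c)/(645 + c) (v(c) = (c + 900)/(c + 645) = (900 + c)/(645 + c))
(3154 + v(-352))*(q(43, 402) - 135218) = (3154 + (900 - 352)/(645 - 352))*(402 - 135218) = (3154 + 548/293)*(-134816) = (924670/293)*(-134816) = -124660310720/293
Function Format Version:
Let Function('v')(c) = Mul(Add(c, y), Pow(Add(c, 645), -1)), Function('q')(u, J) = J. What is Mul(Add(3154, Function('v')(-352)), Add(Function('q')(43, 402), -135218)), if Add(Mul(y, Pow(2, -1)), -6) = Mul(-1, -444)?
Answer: Rational(-124660310720, 293) ≈ -4.2546e+8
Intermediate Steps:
y = 900 (y = Add(12, Mul(2, Mul(-1, -444))) = Add(12, Mul(2, 444)) = Add(12, 888) = 900)
Function('v')(c) = Mul(Pow(Add(645, c), -1), Add(900, c)) (Function('v')(c) = Mul(Add(c, 900), Pow(Add(c, 645), -1)) = Mul(Add(900, c), Pow(Add(645, c), -1)) = Mul(Pow(Add(645, c), -1), Add(900, c)))
Mul(Add(3154, Function('v')(-352)), Add(Function('q')(43, 402), -135218)) = Mul(Add(3154, Mul(Pow(Add(645, -352), -1), Add(900, -352))), Add(402, -135218)) = Mul(Add(3154, Mul(Pow(293, -1), 548)), -134816) = Mul(Add(3154, Mul(Rational(1, 293), 548)), -134816) = Mul(Add(3154, Rational(548, 293)), -134816) = Mul(Rational(924670, 293), -134816) = Rational(-124660310720, 293)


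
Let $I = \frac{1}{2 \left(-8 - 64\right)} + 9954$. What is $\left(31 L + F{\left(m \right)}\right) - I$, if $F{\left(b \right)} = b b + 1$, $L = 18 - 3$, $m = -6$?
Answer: $- \frac{1361087}{144} \approx -9452.0$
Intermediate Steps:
$L = 15$ ($L = 18 - 3 = 15$)
$I = \frac{1433375}{144}$ ($I = \frac{1}{2 \left(-72\right)} + 9954 = \frac{1}{-144} + 9954 = - \frac{1}{144} + 9954 = \frac{1433375}{144} \approx 9954.0$)
$F{\left(b \right)} = 1 + b^{2}$ ($F{\left(b \right)} = b^{2} + 1 = 1 + b^{2}$)
$\left(31 L + F{\left(m \right)}\right) - I = \left(31 \cdot 15 + \left(1 + \left(-6\right)^{2}\right)\right) - \frac{1433375}{144} = \left(465 + \left(1 + 36\right)\right) - \frac{1433375}{144} = \left(465 + 37\right) - \frac{1433375}{144} = 502 - \frac{1433375}{144} = - \frac{1361087}{144}$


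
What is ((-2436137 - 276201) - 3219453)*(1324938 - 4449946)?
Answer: 18536894329328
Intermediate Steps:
((-2436137 - 276201) - 3219453)*(1324938 - 4449946) = (-2712338 - 3219453)*(-3125008) = -5931791*(-3125008) = 18536894329328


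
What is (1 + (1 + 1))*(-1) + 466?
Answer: 463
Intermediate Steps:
(1 + (1 + 1))*(-1) + 466 = (1 + 2)*(-1) + 466 = 3*(-1) + 466 = -3 + 466 = 463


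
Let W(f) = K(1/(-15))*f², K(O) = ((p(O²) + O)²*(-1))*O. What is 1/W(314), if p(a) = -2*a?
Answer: 759375/28494244 ≈ 0.026650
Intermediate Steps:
K(O) = -O*(O - 2*O²)² (K(O) = ((-2*O² + O)²*(-1))*O = ((O - 2*O²)²*(-1))*O = (-(O - 2*O²)²)*O = -O*(O - 2*O²)²)
W(f) = 289*f²/759375 (W(f) = (-(1/(-15))³*(-1 + 2/(-15))²)*f² = (-(-1/15)³*(-1 + 2*(-1/15))²)*f² = (-1*(-1/3375)*(-1 - 2/15)²)*f² = (-1*(-1/3375)*(-17/15)²)*f² = (-1*(-1/3375)*289/225)*f² = 289*f²/759375)
1/W(314) = 1/((289/759375)*314²) = 1/((289/759375)*98596) = 1/(28494244/759375) = 759375/28494244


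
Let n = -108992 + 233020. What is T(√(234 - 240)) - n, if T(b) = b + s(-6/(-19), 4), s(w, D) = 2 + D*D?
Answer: -124010 + I*√6 ≈ -1.2401e+5 + 2.4495*I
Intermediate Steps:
s(w, D) = 2 + D²
T(b) = 18 + b (T(b) = b + (2 + 4²) = b + (2 + 16) = b + 18 = 18 + b)
n = 124028
T(√(234 - 240)) - n = (18 + √(234 - 240)) - 1*124028 = (18 + √(-6)) - 124028 = (18 + I*√6) - 124028 = -124010 + I*√6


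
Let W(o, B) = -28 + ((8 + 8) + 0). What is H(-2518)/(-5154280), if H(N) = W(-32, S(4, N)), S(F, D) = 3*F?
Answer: 3/1288570 ≈ 2.3282e-6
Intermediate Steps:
W(o, B) = -12 (W(o, B) = -28 + (16 + 0) = -28 + 16 = -12)
H(N) = -12
H(-2518)/(-5154280) = -12/(-5154280) = -12*(-1/5154280) = 3/1288570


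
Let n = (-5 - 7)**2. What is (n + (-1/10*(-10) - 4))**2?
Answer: 19881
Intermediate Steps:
n = 144 (n = (-12)**2 = 144)
(n + (-1/10*(-10) - 4))**2 = (144 + (-1/10*(-10) - 4))**2 = (144 + (1 - 4))**2 = (144 - 3)**2 = 141**2 = 19881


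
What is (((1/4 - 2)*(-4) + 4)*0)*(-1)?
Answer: 0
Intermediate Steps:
(((1/4 - 2)*(-4) + 4)*0)*(-1) = (((¼ - 2)*(-4) + 4)*0)*(-1) = ((-7/4*(-4) + 4)*0)*(-1) = ((7 + 4)*0)*(-1) = (11*0)*(-1) = 0*(-1) = 0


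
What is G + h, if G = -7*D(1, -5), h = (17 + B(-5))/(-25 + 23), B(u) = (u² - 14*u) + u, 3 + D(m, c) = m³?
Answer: -79/2 ≈ -39.500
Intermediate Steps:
D(m, c) = -3 + m³
B(u) = u² - 13*u
h = -107/2 (h = (17 - 5*(-13 - 5))/(-25 + 23) = (17 - 5*(-18))/(-2) = (17 + 90)*(-½) = 107*(-½) = -107/2 ≈ -53.500)
G = 14 (G = -7*(-3 + 1³) = -7*(-3 + 1) = -7*(-2) = 14)
G + h = 14 - 107/2 = -79/2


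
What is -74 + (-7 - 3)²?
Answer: 26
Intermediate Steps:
-74 + (-7 - 3)² = -74 + (-10)² = -74 + 100 = 26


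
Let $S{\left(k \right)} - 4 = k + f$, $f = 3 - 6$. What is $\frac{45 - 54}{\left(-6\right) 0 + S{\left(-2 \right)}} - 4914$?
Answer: $-4905$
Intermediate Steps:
$f = -3$ ($f = 3 - 6 = -3$)
$S{\left(k \right)} = 1 + k$ ($S{\left(k \right)} = 4 + \left(k - 3\right) = 4 + \left(-3 + k\right) = 1 + k$)
$\frac{45 - 54}{\left(-6\right) 0 + S{\left(-2 \right)}} - 4914 = \frac{45 - 54}{\left(-6\right) 0 + \left(1 - 2\right)} - 4914 = - \frac{9}{0 - 1} - 4914 = - \frac{9}{-1} - 4914 = \left(-9\right) \left(-1\right) - 4914 = 9 - 4914 = -4905$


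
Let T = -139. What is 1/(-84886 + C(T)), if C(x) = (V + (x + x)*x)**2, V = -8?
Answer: 1/1492501070 ≈ 6.7002e-10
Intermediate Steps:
C(x) = (-8 + 2*x**2)**2 (C(x) = (-8 + (x + x)*x)**2 = (-8 + (2*x)*x)**2 = (-8 + 2*x**2)**2)
1/(-84886 + C(T)) = 1/(-84886 + 4*(-4 + (-139)**2)**2) = 1/(-84886 + 4*(-4 + 19321)**2) = 1/(-84886 + 4*19317**2) = 1/(-84886 + 4*373146489) = 1/(-84886 + 1492585956) = 1/1492501070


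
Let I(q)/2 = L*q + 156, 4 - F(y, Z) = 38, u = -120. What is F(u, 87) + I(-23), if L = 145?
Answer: -6392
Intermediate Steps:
F(y, Z) = -34 (F(y, Z) = 4 - 1*38 = 4 - 38 = -34)
I(q) = 312 + 290*q (I(q) = 2*(145*q + 156) = 2*(156 + 145*q) = 312 + 290*q)
F(u, 87) + I(-23) = -34 + (312 + 290*(-23)) = -34 + (312 - 6670) = -34 - 6358 = -6392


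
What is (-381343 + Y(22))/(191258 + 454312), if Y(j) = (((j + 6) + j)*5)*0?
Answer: -381343/645570 ≈ -0.59071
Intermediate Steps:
Y(j) = 0 (Y(j) = (((6 + j) + j)*5)*0 = ((6 + 2*j)*5)*0 = (30 + 10*j)*0 = 0)
(-381343 + Y(22))/(191258 + 454312) = (-381343 + 0)/(191258 + 454312) = -381343/645570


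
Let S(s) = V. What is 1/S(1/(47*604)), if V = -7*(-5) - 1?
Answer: 1/34 ≈ 0.029412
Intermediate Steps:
V = 34 (V = 35 - 1 = 34)
S(s) = 34
1/S(1/(47*604)) = 1/34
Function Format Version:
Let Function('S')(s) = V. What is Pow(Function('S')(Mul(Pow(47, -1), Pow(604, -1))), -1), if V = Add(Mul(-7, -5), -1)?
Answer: Rational(1, 34) ≈ 0.029412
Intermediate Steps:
V = 34 (V = Add(35, -1) = 34)
Function('S')(s) = 34
Pow(Function('S')(Mul(Pow(47, -1), Pow(604, -1))), -1) = Pow(34, -1) = Rational(1, 34)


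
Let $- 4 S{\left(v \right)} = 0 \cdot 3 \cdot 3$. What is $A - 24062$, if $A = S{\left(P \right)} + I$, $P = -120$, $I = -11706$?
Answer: $-35768$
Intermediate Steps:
$S{\left(v \right)} = 0$ ($S{\left(v \right)} = - \frac{0 \cdot 3 \cdot 3}{4} = - \frac{0 \cdot 3}{4} = \left(- \frac{1}{4}\right) 0 = 0$)
$A = -11706$ ($A = 0 - 11706 = -11706$)
$A - 24062 = -11706 - 24062 = -35768$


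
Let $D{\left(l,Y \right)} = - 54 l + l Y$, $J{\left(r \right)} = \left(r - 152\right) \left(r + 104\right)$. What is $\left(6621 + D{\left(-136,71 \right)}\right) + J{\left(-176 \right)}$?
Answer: $27925$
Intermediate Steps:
$J{\left(r \right)} = \left(-152 + r\right) \left(104 + r\right)$
$D{\left(l,Y \right)} = - 54 l + Y l$
$\left(6621 + D{\left(-136,71 \right)}\right) + J{\left(-176 \right)} = \left(6621 - 136 \left(-54 + 71\right)\right) - \left(7360 - 30976\right) = \left(6621 - 2312\right) + \left(-15808 + 30976 + 8448\right) = \left(6621 - 2312\right) + 23616 = 4309 + 23616 = 27925$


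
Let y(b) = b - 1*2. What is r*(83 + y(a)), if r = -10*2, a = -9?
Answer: -1440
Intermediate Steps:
y(b) = -2 + b (y(b) = b - 2 = -2 + b)
r = -20
r*(83 + y(a)) = -20*(83 + (-2 - 9)) = -20*(83 - 11) = -20*72 = -1440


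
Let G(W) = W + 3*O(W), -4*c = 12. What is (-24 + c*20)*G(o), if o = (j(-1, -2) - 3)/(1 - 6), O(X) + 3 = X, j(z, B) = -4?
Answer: 1428/5 ≈ 285.60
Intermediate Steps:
c = -3 (c = -1/4*12 = -3)
O(X) = -3 + X
o = 7/5 (o = (-4 - 3)/(1 - 6) = -7/(-5) = -7*(-1/5) = 7/5 ≈ 1.4000)
G(W) = -9 + 4*W (G(W) = W + 3*(-3 + W) = W + (-9 + 3*W) = -9 + 4*W)
(-24 + c*20)*G(o) = (-24 - 3*20)*(-9 + 4*(7/5)) = (-24 - 60)*(-9 + 28/5) = -84*(-17/5) = 1428/5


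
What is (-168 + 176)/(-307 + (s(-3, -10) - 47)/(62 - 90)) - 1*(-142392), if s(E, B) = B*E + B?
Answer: 1220156824/8569 ≈ 1.4239e+5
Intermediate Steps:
s(E, B) = B + B*E
(-168 + 176)/(-307 + (s(-3, -10) - 47)/(62 - 90)) - 1*(-142392) = (-168 + 176)/(-307 + (-10*(1 - 3) - 47)/(62 - 90)) - 1*(-142392) = 8/(-307 + (-10*(-2) - 47)/(-28)) + 142392 = 8/(-307 + (20 - 47)*(-1/28)) + 142392 = 8/(-307 - 27*(-1/28)) + 142392 = 8/(-307 + 27/28) + 142392 = 8/(-8569/28) + 142392 = 8*(-28/8569) + 142392 = -224/8569 + 142392 = 1220156824/8569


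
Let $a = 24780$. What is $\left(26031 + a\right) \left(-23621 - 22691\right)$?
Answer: $-2353159032$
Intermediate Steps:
$\left(26031 + a\right) \left(-23621 - 22691\right) = \left(26031 + 24780\right) \left(-23621 - 22691\right) = 50811 \left(-46312\right) = -2353159032$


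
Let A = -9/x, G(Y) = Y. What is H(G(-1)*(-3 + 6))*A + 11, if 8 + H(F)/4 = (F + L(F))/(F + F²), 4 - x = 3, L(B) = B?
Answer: 335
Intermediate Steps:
x = 1 (x = 4 - 1*3 = 4 - 3 = 1)
A = -9 (A = -9/1 = -9*1 = -9)
H(F) = -32 + 8*F/(F + F²) (H(F) = -32 + 4*((F + F)/(F + F²)) = -32 + 4*((2*F)/(F + F²)) = -32 + 4*(2*F/(F + F²)) = -32 + 8*F/(F + F²))
H(G(-1)*(-3 + 6))*A + 11 = (8*(-3 - (-4)*(-3 + 6))/(1 - (-3 + 6)))*(-9) + 11 = (8*(-3 - (-4)*3)/(1 - 1*3))*(-9) + 11 = (8*(-3 - 4*(-3))/(1 - 3))*(-9) + 11 = (8*(-3 + 12)/(-2))*(-9) + 11 = (8*(-½)*9)*(-9) + 11 = -36*(-9) + 11 = 324 + 11 = 335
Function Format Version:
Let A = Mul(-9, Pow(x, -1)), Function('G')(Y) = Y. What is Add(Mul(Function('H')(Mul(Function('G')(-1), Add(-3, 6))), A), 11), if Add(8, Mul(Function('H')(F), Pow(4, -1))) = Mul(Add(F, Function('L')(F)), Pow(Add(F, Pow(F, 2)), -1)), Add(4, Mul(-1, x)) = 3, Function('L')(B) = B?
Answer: 335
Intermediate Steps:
x = 1 (x = Add(4, Mul(-1, 3)) = Add(4, -3) = 1)
A = -9 (A = Mul(-9, Pow(1, -1)) = Mul(-9, 1) = -9)
Function('H')(F) = Add(-32, Mul(8, F, Pow(Add(F, Pow(F, 2)), -1))) (Function('H')(F) = Add(-32, Mul(4, Mul(Add(F, F), Pow(Add(F, Pow(F, 2)), -1)))) = Add(-32, Mul(4, Mul(Mul(2, F), Pow(Add(F, Pow(F, 2)), -1)))) = Add(-32, Mul(4, Mul(2, F, Pow(Add(F, Pow(F, 2)), -1)))) = Add(-32, Mul(8, F, Pow(Add(F, Pow(F, 2)), -1))))
Add(Mul(Function('H')(Mul(Function('G')(-1), Add(-3, 6))), A), 11) = Add(Mul(Mul(8, Pow(Add(1, Mul(-1, Add(-3, 6))), -1), Add(-3, Mul(-4, Mul(-1, Add(-3, 6))))), -9), 11) = Add(Mul(Mul(8, Pow(Add(1, Mul(-1, 3)), -1), Add(-3, Mul(-4, Mul(-1, 3)))), -9), 11) = Add(Mul(Mul(8, Pow(Add(1, -3), -1), Add(-3, Mul(-4, -3))), -9), 11) = Add(Mul(Mul(8, Pow(-2, -1), Add(-3, 12)), -9), 11) = Add(Mul(Mul(8, Rational(-1, 2), 9), -9), 11) = Add(Mul(-36, -9), 11) = Add(324, 11) = 335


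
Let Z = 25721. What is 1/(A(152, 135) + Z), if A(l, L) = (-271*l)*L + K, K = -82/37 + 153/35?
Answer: -1295/7168079914 ≈ -1.8066e-7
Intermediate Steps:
K = 2791/1295 (K = -82*1/37 + 153*(1/35) = -82/37 + 153/35 = 2791/1295 ≈ 2.1552)
A(l, L) = 2791/1295 - 271*L*l (A(l, L) = (-271*l)*L + 2791/1295 = -271*L*l + 2791/1295 = 2791/1295 - 271*L*l)
1/(A(152, 135) + Z) = 1/((2791/1295 - 271*135*152) + 25721) = 1/((2791/1295 - 5560920) + 25721) = 1/(-7201388609/1295 + 25721) = 1/(-7168079914/1295) = -1295/7168079914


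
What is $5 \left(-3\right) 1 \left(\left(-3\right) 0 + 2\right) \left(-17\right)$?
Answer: $510$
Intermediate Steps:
$5 \left(-3\right) 1 \left(\left(-3\right) 0 + 2\right) \left(-17\right) = \left(-15\right) 1 \left(0 + 2\right) \left(-17\right) = \left(-15\right) 2 \left(-17\right) = \left(-30\right) \left(-17\right) = 510$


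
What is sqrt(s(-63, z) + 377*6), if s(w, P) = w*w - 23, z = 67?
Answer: 8*sqrt(97) ≈ 78.791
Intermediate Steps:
s(w, P) = -23 + w**2 (s(w, P) = w**2 - 23 = -23 + w**2)
sqrt(s(-63, z) + 377*6) = sqrt((-23 + (-63)**2) + 377*6) = sqrt((-23 + 3969) + 2262) = sqrt(3946 + 2262) = sqrt(6208) = 8*sqrt(97)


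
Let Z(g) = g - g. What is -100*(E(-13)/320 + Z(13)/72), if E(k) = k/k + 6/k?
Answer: -35/208 ≈ -0.16827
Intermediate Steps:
E(k) = 1 + 6/k
Z(g) = 0
-100*(E(-13)/320 + Z(13)/72) = -100*(((6 - 13)/(-13))/320 + 0/72) = -100*(-1/13*(-7)*(1/320) + 0*(1/72)) = -100*((7/13)*(1/320) + 0) = -100*(7/4160 + 0) = -100*7/4160 = -35/208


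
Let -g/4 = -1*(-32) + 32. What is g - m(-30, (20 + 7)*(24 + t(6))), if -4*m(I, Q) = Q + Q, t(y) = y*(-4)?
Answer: -256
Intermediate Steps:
t(y) = -4*y
m(I, Q) = -Q/2 (m(I, Q) = -(Q + Q)/4 = -Q/2)
g = -256 (g = -4*(-1*(-32) + 32) = -4*(32 + 32) = -4*64 = -256)
g - m(-30, (20 + 7)*(24 + t(6))) = -256 - (-1)*(20 + 7)*(24 - 4*6)/2 = -256 - (-1)*27*(24 - 24)/2 = -256 - (-1)*27*0/2 = -256 - (-1)*0/2 = -256 - 1*0 = -256 + 0 = -256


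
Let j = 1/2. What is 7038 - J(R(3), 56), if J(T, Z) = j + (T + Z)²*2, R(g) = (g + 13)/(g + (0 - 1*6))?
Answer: 34259/18 ≈ 1903.3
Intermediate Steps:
j = ½ ≈ 0.50000
R(g) = (13 + g)/(-6 + g) (R(g) = (13 + g)/(g + (0 - 6)) = (13 + g)/(g - 6) = (13 + g)/(-6 + g))
J(T, Z) = ½ + 2*(T + Z)² (J(T, Z) = ½ + (T + Z)²*2 = ½ + 2*(T + Z)²)
7038 - J(R(3), 56) = 7038 - (½ + 2*((13 + 3)/(-6 + 3) + 56)²) = 7038 - (½ + 2*(16/(-3) + 56)²) = 7038 - (½ + 2*(-⅓*16 + 56)²) = 7038 - (½ + 2*(-16/3 + 56)²) = 7038 - (½ + 2*(152/3)²) = 7038 - (½ + 2*(23104/9)) = 7038 - (½ + 46208/9) = 7038 - 1*92425/18 = 7038 - 92425/18 = 34259/18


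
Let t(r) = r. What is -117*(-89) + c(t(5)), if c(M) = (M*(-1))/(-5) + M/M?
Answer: 10415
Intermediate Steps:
c(M) = 1 + M/5 (c(M) = -M*(-1/5) + 1 = M/5 + 1 = 1 + M/5)
-117*(-89) + c(t(5)) = -117*(-89) + (1 + (1/5)*5) = 10413 + (1 + 1) = 10413 + 2 = 10415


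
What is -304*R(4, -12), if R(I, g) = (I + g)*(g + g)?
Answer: -58368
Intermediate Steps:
R(I, g) = 2*g*(I + g) (R(I, g) = (I + g)*(2*g) = 2*g*(I + g))
-304*R(4, -12) = -608*(-12)*(4 - 12) = -608*(-12)*(-8) = -304*192 = -58368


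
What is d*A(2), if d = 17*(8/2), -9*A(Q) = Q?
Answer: -136/9 ≈ -15.111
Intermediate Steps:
A(Q) = -Q/9
d = 68 (d = 17*(8*(½)) = 17*4 = 68)
d*A(2) = 68*(-⅑*2) = 68*(-2/9) = -136/9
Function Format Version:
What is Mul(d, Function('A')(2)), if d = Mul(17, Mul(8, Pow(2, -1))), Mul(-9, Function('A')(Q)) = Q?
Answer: Rational(-136, 9) ≈ -15.111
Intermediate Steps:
Function('A')(Q) = Mul(Rational(-1, 9), Q)
d = 68 (d = Mul(17, Mul(8, Rational(1, 2))) = Mul(17, 4) = 68)
Mul(d, Function('A')(2)) = Mul(68, Mul(Rational(-1, 9), 2)) = Mul(68, Rational(-2, 9)) = Rational(-136, 9)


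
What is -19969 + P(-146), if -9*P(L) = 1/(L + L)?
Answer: -52478531/2628 ≈ -19969.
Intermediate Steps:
P(L) = -1/(18*L) (P(L) = -1/(9*(L + L)) = -1/(2*L)/9 = -1/(18*L))
-19969 + P(-146) = -19969 - 1/18/(-146) = -19969 - 1/18*(-1/146) = -19969 + 1/2628 = -52478531/2628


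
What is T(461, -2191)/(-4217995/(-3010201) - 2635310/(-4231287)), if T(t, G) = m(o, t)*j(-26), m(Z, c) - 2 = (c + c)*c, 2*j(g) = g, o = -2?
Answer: -70379345159678843964/25780360206875 ≈ -2.7300e+6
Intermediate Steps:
j(g) = g/2
m(Z, c) = 2 + 2*c**2 (m(Z, c) = 2 + (c + c)*c = 2 + (2*c)*c = 2 + 2*c**2)
T(t, G) = -26 - 26*t**2 (T(t, G) = (2 + 2*t**2)*((1/2)*(-26)) = (2 + 2*t**2)*(-13) = -26 - 26*t**2)
T(461, -2191)/(-4217995/(-3010201) - 2635310/(-4231287)) = (-26 - 26*461**2)/(-4217995/(-3010201) - 2635310/(-4231287)) = (-26 - 26*212521)/(-4217995*(-1/3010201) - 2635310*(-1/4231287)) = (-26 - 5525546)/(4217995/3010201 + 2635310/4231287) = -5525572/25780360206875/12737024358687 = -5525572*12737024358687/25780360206875 = -70379345159678843964/25780360206875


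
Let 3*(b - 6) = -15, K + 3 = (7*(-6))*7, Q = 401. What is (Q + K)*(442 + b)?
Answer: 46072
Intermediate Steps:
K = -297 (K = -3 + (7*(-6))*7 = -3 - 42*7 = -3 - 294 = -297)
b = 1 (b = 6 + (1/3)*(-15) = 6 - 5 = 1)
(Q + K)*(442 + b) = (401 - 297)*(442 + 1) = 104*443 = 46072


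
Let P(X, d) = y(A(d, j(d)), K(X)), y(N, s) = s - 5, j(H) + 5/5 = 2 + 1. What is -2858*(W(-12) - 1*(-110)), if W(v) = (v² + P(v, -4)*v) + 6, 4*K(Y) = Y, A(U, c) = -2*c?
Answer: -1017448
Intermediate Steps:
j(H) = 2 (j(H) = -1 + (2 + 1) = -1 + 3 = 2)
K(Y) = Y/4
y(N, s) = -5 + s
P(X, d) = -5 + X/4
W(v) = 6 + v² + v*(-5 + v/4) (W(v) = (v² + (-5 + v/4)*v) + 6 = (v² + v*(-5 + v/4)) + 6 = 6 + v² + v*(-5 + v/4))
-2858*(W(-12) - 1*(-110)) = -2858*((6 - 5*(-12) + (5/4)*(-12)²) - 1*(-110)) = -2858*((6 + 60 + (5/4)*144) + 110) = -2858*((6 + 60 + 180) + 110) = -2858*(246 + 110) = -2858*356 = -1017448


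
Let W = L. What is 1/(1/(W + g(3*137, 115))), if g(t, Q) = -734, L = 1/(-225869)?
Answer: -165787847/225869 ≈ -734.00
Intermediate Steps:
L = -1/225869 ≈ -4.4273e-6
W = -1/225869 ≈ -4.4273e-6
1/(1/(W + g(3*137, 115))) = 1/(1/(-1/225869 - 734)) = 1/(1/(-165787847/225869)) = 1/(-225869/165787847) = -165787847/225869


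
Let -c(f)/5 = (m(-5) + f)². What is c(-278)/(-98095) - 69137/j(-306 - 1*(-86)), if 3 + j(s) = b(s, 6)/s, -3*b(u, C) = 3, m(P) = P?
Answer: 298460515311/12928921 ≈ 23085.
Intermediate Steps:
b(u, C) = -1 (b(u, C) = -⅓*3 = -1)
c(f) = -5*(-5 + f)²
j(s) = -3 - 1/s
c(-278)/(-98095) - 69137/j(-306 - 1*(-86)) = -5*(-5 - 278)²/(-98095) - 69137/(-3 - 1/(-306 - 1*(-86))) = -5*(-283)²*(-1/98095) - 69137/(-3 - 1/(-306 + 86)) = -5*80089*(-1/98095) - 69137/(-3 - 1/(-220)) = -400445*(-1/98095) - 69137/(-3 - 1*(-1/220)) = 80089/19619 - 69137/(-3 + 1/220) = 80089/19619 - 69137/(-659/220) = 80089/19619 - 69137*(-220/659) = 80089/19619 + 15210140/659 = 298460515311/12928921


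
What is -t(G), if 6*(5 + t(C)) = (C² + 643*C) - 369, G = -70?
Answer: 13503/2 ≈ 6751.5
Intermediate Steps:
t(C) = -133/2 + C²/6 + 643*C/6 (t(C) = -5 + ((C² + 643*C) - 369)/6 = -5 + (-369 + C² + 643*C)/6 = -5 + (-123/2 + C²/6 + 643*C/6) = -133/2 + C²/6 + 643*C/6)
-t(G) = -(-133/2 + (⅙)*(-70)² + (643/6)*(-70)) = -(-133/2 + (⅙)*4900 - 22505/3) = -(-133/2 + 2450/3 - 22505/3) = -1*(-13503/2) = 13503/2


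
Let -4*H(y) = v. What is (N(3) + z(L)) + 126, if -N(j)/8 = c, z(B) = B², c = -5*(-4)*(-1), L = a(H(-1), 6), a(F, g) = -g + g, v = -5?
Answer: 286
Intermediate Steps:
H(y) = 5/4 (H(y) = -¼*(-5) = 5/4)
a(F, g) = 0
L = 0
c = -20 (c = 20*(-1) = -20)
N(j) = 160 (N(j) = -8*(-20) = 160)
(N(3) + z(L)) + 126 = (160 + 0²) + 126 = (160 + 0) + 126 = 160 + 126 = 286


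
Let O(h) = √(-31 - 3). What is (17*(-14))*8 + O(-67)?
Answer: -1904 + I*√34 ≈ -1904.0 + 5.831*I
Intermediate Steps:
O(h) = I*√34 (O(h) = √(-34) = I*√34)
(17*(-14))*8 + O(-67) = (17*(-14))*8 + I*√34 = -238*8 + I*√34 = -1904 + I*√34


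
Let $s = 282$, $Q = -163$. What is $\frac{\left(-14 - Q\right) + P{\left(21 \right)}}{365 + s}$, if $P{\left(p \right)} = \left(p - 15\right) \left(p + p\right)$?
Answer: $\frac{401}{647} \approx 0.61978$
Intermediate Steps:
$P{\left(p \right)} = 2 p \left(-15 + p\right)$ ($P{\left(p \right)} = \left(-15 + p\right) 2 p = 2 p \left(-15 + p\right)$)
$\frac{\left(-14 - Q\right) + P{\left(21 \right)}}{365 + s} = \frac{\left(-14 - -163\right) + 2 \cdot 21 \left(-15 + 21\right)}{365 + 282} = \frac{\left(-14 + 163\right) + 2 \cdot 21 \cdot 6}{647} = \left(149 + 252\right) \frac{1}{647} = 401 \cdot \frac{1}{647} = \frac{401}{647}$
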